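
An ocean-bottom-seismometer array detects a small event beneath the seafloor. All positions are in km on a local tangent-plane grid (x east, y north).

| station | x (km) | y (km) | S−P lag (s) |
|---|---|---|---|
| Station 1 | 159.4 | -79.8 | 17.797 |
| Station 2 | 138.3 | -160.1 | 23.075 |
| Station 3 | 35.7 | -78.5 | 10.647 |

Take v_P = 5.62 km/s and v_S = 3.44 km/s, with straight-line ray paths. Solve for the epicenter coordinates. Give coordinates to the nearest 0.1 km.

x ≈ 33.9 km, y ≈ 15.9 km

Distance from S−P lag: d = Δt · v_P v_S / (v_P − v_S) = Δt · (5.62·3.44)/(5.62−3.44) ≈ 8.8683·Δt.
So d_Station 1 = 157.83, d_Station 2 = 204.64, d_Station 3 = 94.42 km.
Circle about each station: (x − 159.4)² + (y + 79.8)² = 157.83²; (x − 138.3)² + (y + 160.1)² = 204.64²; (x − 35.7)² + (y + 78.5)² = 94.42².
Subtracting pairs of circle equations eliminates x²+y² and gives linear equations (the radical axes):
-42.2 x − 160.6 y = -3984.72
-247.4 x + 2.6 y = -8344.49
Solving the 2×2 system: x ≈ 33.9, y ≈ 15.9 km.
Check against Station 1 (with the unrounded x, y): √((x − 159.4)²+(y + 79.8)²) = 157.83 ≈ 157.83 km. ✓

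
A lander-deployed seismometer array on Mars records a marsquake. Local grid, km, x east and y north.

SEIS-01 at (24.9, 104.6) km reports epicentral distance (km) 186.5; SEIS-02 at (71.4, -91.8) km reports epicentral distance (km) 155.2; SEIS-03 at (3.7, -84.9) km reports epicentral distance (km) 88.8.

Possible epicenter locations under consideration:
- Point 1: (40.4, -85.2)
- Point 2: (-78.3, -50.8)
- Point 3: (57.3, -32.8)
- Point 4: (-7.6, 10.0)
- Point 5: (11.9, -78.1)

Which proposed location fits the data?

Point 2

For each candidate, compare |candidate − station| to the reported distance:
Point 1: residuals SEIS-01 3.9, SEIS-02 123.5, SEIS-03 52.1 → max 123.5 km
Point 2: residuals SEIS-01 0.0, SEIS-02 0.0, SEIS-03 0.0 → max 0.0 km
Point 3: residuals SEIS-01 45.3, SEIS-02 94.5, SEIS-03 14.1 → max 94.5 km
Point 4: residuals SEIS-01 86.5, SEIS-02 26.3, SEIS-03 6.8 → max 86.5 km
Point 5: residuals SEIS-01 3.3, SEIS-02 94.1, SEIS-03 78.1 → max 94.1 km
Only Point 2 has all residuals ≈ 0.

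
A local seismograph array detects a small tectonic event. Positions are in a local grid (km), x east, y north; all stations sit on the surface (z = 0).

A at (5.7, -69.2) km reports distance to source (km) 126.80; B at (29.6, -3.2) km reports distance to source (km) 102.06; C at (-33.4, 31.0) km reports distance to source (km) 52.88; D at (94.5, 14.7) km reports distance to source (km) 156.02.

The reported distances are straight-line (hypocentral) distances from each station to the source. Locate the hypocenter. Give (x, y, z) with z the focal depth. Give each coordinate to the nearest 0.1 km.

(-52.5, 32.1, 49.3)

Each station gives a sphere (x−x_i)² + (y−y_i)² + z² = d_i² (stations at z=0).
Subtracting the A sphere from B and C: z² cancels, leaving linear equations in x and y:
47.8 x + 132.0 y = 1727.27
-78.2 x + 200.4 y = 10537.38
Solving: x ≈ -52.498, y ≈ 32.096 km (keep extra digits for the depth step; rounded: -52.5, 32.1).
Then from the A sphere: z² = 126.80² − (x − 5.7)² − (y + 69.2)² with x = -52.498, y = 32.096, so z ≈ 49.299 ≈ 49.3 km.
Check against D (with the unrounded solution): distance 156.02 ≈ 156.02 km. ✓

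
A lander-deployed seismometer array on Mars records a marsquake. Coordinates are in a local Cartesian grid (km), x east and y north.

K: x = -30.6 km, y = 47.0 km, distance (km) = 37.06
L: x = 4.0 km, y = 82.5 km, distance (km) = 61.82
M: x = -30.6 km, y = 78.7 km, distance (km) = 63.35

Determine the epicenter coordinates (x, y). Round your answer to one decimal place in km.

-4.0 km east, 21.2 km north

Circle about each station: (x + 30.6)² + (y − 47.0)² = 37.06²; (x − 4.0)² + (y − 82.5)² = 61.82²; (x + 30.6)² + (y − 78.7)² = 63.35².
Subtracting pairs of circle equations eliminates x²+y² and gives linear equations (the radical axes):
69.2 x + 71.0 y = 1228.62
0.0 x + 63.4 y = 1344.91
Solving the 2×2 system: x ≈ -4.0, y ≈ 21.2 km.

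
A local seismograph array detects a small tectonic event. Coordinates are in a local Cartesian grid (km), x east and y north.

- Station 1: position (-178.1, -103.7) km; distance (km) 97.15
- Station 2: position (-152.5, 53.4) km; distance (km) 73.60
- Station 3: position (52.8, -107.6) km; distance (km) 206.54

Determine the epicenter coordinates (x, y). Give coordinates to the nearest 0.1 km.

(-133.1, -17.6)

Circle about each station: (x + 178.1)² + (y + 103.7)² = 97.15²; (x + 152.5)² + (y − 53.4)² = 73.60²; (x − 52.8)² + (y + 107.6)² = 206.54².
Subtracting the Station 1 equation from the Station 2 and Station 3 equations removes the quadratic terms:
51.2 x + 314.2 y = -12344.33
461.8 x − 7.8 y = -61328.35
Solving the 2×2 system: x ≈ -133.1, y ≈ -17.6 km.
Check against Station 1 (with the unrounded x, y): √((x + 178.1)²+(y + 103.7)²) = 97.15 ≈ 97.15 km. ✓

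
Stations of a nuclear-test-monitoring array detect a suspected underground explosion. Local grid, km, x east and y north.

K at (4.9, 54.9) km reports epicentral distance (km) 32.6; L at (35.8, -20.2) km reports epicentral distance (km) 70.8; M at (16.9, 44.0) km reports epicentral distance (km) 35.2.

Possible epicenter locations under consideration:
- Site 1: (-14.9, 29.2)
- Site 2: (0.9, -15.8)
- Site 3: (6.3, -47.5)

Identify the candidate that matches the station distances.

For each candidate, compare |candidate − station| to the reported distance:
Site 1: residuals K 0.2, L 0.0, M 0.1 → max 0.2 km
Site 2: residuals K 38.2, L 35.6, M 26.7 → max 38.2 km
Site 3: residuals K 69.8, L 30.6, M 56.9 → max 69.8 km
Only Site 1 has all residuals ≈ 0.

Site 1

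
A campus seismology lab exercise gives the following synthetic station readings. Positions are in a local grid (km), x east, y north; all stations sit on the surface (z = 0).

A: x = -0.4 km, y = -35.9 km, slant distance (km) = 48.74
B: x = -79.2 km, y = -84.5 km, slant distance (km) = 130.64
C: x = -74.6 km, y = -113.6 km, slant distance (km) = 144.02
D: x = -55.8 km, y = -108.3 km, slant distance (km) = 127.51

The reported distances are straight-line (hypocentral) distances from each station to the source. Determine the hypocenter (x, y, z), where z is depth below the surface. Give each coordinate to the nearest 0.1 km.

Each station gives a sphere (x−x_i)² + (y−y_i)² + z² = d_i² (stations at z=0).
Subtracting the A sphere from B and C: z² cancels, leaving linear equations in x and y:
-157.6 x − 97.2 y = -2567.30
-148.4 x − 155.4 y = -1185.02
Solving: x ≈ 28.190, y ≈ -19.294 km (keep extra digits for the depth step; rounded: 28.2, -19.3).
Then from the A sphere: z² = 48.74² − (x + 0.4)² − (y + 35.9)² with x = 28.190, y = -19.294, so z ≈ 35.811 ≈ 35.8 km.
Check against D (with the unrounded solution): distance 127.51 ≈ 127.51 km. ✓

(28.2, -19.3, 35.8)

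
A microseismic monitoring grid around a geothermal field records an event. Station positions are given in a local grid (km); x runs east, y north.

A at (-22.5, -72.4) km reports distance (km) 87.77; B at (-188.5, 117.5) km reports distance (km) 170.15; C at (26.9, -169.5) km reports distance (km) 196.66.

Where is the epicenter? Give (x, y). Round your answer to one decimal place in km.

-58.6 km east, 7.6 km north

Circle about each station: (x + 22.5)² + (y + 72.4)² = 87.77²; (x + 188.5)² + (y − 117.5)² = 170.15²; (x − 26.9)² + (y + 169.5)² = 196.66².
Subtracting pairs of circle equations eliminates x²+y² and gives linear equations (the radical axes):
-332.0 x + 379.8 y = 22343.04
98.8 x − 194.2 y = -7265.73
Solving the 2×2 system: x ≈ -58.6, y ≈ 7.6 km.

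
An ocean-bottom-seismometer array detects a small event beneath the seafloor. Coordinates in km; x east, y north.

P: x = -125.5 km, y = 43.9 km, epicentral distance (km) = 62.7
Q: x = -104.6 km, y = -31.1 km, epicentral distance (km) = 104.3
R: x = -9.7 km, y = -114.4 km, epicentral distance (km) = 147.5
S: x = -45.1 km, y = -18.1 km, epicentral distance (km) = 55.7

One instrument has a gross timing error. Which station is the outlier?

P

Solve using three stations at a time. Using Q, R, S (subtract circle equations pairwise → linear system) gives (x, y) ≈ (-22.0, 32.6).
Distances from that point to each station vs reported:
  P: calculated 104.1 vs reported 62.7 → residual 41.4 km
  Q: calculated 104.3 vs reported 104.3 → residual 0.0 km
  R: calculated 147.5 vs reported 147.5 → residual 0.0 km
  S: calculated 55.7 vs reported 55.7 → residual 0.0 km
Q, R, S are mutually consistent (residuals ≈ 0); P is off by 41.4 km.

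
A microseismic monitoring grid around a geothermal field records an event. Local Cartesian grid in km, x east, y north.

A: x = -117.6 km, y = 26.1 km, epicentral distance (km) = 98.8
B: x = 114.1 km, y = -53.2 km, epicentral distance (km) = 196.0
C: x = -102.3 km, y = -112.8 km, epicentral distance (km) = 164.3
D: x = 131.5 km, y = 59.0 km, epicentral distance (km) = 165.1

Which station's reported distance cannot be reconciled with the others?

C

Solve using three stations at a time. Using A, B, D (subtract circle equations pairwise → linear system) gives (x, y) ≈ (-32.7, 76.7).
Distances from that point to each station vs reported:
  A: calculated 98.9 vs reported 98.8 → residual 0.1 km
  B: calculated 196.0 vs reported 196.0 → residual 0.0 km
  C: calculated 201.9 vs reported 164.3 → residual 37.6 km
  D: calculated 165.1 vs reported 165.1 → residual 0.0 km
A, B, D are mutually consistent (residuals ≈ 0); C is off by 37.6 km.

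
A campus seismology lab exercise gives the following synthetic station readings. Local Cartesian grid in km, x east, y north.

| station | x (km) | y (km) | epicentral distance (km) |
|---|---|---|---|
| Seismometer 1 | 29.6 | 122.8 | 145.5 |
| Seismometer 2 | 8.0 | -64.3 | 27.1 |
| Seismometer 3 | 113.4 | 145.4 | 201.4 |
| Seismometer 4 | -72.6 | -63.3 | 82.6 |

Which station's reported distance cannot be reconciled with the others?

Seismometer 2

Solve using three stations at a time. Using Seismometer 1, Seismometer 3, Seismometer 4 (subtract circle equations pairwise → linear system) gives (x, y) ≈ (-2.9, -19.0).
Distances from that point to each station vs reported:
  Seismometer 1: calculated 145.5 vs reported 145.5 → residual 0.0 km
  Seismometer 2: calculated 46.6 vs reported 27.1 → residual 19.5 km
  Seismometer 3: calculated 201.4 vs reported 201.4 → residual 0.0 km
  Seismometer 4: calculated 82.6 vs reported 82.6 → residual 0.0 km
Seismometer 1, Seismometer 3, Seismometer 4 are mutually consistent (residuals ≈ 0); Seismometer 2 is off by 19.5 km.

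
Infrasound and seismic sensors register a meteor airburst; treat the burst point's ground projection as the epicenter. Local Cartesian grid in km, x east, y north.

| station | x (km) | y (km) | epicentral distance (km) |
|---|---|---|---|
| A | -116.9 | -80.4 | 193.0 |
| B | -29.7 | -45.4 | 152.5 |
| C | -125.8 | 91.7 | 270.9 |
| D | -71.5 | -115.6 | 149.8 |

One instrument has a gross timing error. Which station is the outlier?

Solve using three stations at a time. Using A, C, D (subtract circle equations pairwise → linear system) gives (x, y) ≈ (75.8, -89.1).
Distances from that point to each station vs reported:
  A: calculated 192.9 vs reported 193.0 → residual 0.1 km
  B: calculated 114.2 vs reported 152.5 → residual 38.3 km
  C: calculated 270.8 vs reported 270.9 → residual 0.1 km
  D: calculated 149.6 vs reported 149.8 → residual 0.2 km
A, C, D are mutually consistent (residuals ≈ 0); B is off by 38.3 km.

B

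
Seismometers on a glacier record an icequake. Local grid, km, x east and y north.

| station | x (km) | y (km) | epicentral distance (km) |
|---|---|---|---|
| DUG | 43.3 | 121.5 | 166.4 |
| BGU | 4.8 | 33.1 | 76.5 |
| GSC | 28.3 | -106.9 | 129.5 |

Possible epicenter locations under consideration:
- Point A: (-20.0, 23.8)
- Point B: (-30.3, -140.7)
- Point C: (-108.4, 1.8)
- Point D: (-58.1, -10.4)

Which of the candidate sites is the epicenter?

Point D

For each candidate, compare |candidate − station| to the reported distance:
Point A: residuals DUG 50.0, BGU 50.0, GSC 9.8 → max 50.0 km
Point B: residuals DUG 105.9, BGU 100.8, GSC 61.9 → max 105.9 km
Point C: residuals DUG 26.8, BGU 40.9, GSC 45.1 → max 45.1 km
Point D: residuals DUG 0.0, BGU 0.0, GSC 0.0 → max 0.0 km
Only Point D has all residuals ≈ 0.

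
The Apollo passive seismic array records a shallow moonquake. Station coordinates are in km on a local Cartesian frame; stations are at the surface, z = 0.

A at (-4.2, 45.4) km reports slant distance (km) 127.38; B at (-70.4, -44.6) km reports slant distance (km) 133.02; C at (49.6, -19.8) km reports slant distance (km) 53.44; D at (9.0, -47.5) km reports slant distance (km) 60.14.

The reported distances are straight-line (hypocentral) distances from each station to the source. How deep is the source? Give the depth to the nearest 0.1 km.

Each station gives a sphere (x−x_i)² + (y−y_i)² + z² = d_i² (stations at z=0).
Subtracting the A sphere from B and C: z² cancels, leaving linear equations in x and y:
-132.4 x − 180.0 y = 3397.86
107.6 x − 130.4 y = 14143.23
Solving: x ≈ 57.399, y ≈ -61.097 km (keep extra digits for the depth step; rounded: 57.4, -61.1).
Then from the A sphere: z² = 127.38² − (x + 4.2)² − (y − 45.4)² with x = 57.399, y = -61.097, so z ≈ 33.009 ≈ 33.0 km.

33.0 km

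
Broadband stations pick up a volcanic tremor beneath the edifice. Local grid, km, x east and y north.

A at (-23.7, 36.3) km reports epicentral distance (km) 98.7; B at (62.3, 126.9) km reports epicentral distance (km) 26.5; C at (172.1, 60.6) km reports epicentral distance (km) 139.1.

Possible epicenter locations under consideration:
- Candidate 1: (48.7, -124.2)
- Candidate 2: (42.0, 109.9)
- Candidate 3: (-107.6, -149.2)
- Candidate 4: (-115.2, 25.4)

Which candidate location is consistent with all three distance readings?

For each candidate, compare |candidate − station| to the reported distance:
Candidate 1: residuals A 77.4, B 225.0, C 83.1 → max 225.0 km
Candidate 2: residuals A 0.0, B 0.0, C 0.0 → max 0.0 km
Candidate 3: residuals A 104.9, B 297.7, C 210.5 → max 297.7 km
Candidate 4: residuals A 6.6, B 178.0, C 150.3 → max 178.0 km
Only Candidate 2 has all residuals ≈ 0.

Candidate 2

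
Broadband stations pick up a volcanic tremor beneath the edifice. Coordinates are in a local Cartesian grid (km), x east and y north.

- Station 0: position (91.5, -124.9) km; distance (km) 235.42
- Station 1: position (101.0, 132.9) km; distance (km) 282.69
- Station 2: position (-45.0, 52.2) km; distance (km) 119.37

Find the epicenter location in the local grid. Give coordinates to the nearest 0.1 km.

Circle about each station: (x − 91.5)² + (y + 124.9)² = 235.42²; (x − 101.0)² + (y − 132.9)² = 282.69²; (x + 45.0)² + (y − 52.2)² = 119.37².
Subtracting the Station 0 equation from the Station 1 and Station 2 equations removes the quadratic terms:
19.0 x + 515.6 y = -20599.91
-273.0 x + 354.2 y = 21950.96
Solving the 2×2 system: x ≈ -126.2, y ≈ -35.3 km.
Check against Station 0 (with the unrounded x, y): √((x − 91.5)²+(y + 124.9)²) = 235.43 ≈ 235.42 km. ✓

x ≈ -126.2 km, y ≈ -35.3 km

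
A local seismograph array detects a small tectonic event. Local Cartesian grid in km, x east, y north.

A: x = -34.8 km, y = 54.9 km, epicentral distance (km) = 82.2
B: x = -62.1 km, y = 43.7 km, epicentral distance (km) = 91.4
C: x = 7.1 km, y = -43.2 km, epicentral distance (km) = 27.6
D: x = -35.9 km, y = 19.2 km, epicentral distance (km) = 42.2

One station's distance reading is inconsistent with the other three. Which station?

Solve using three stations at a time. Using A, B, C (subtract circle equations pairwise → linear system) gives (x, y) ≈ (7.4, -15.6).
Distances from that point to each station vs reported:
  A: calculated 82.2 vs reported 82.2 → residual 0.0 km
  B: calculated 91.4 vs reported 91.4 → residual 0.0 km
  C: calculated 27.6 vs reported 27.6 → residual 0.0 km
  D: calculated 55.6 vs reported 42.2 → residual 13.4 km
A, B, C are mutually consistent (residuals ≈ 0); D is off by 13.4 km.

D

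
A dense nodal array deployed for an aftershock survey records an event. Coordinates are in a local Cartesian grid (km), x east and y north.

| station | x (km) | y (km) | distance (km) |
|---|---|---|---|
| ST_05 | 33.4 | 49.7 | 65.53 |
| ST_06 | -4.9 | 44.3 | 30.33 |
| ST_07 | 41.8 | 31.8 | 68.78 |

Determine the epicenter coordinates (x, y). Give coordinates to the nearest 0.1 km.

x ≈ -26.4 km, y ≈ 22.9 km

Circle about each station: (x − 33.4)² + (y − 49.7)² = 65.53²; (x + 4.9)² + (y − 44.3)² = 30.33²; (x − 41.8)² + (y − 31.8)² = 68.78².
Subtracting pairs of circle equations eliminates x²+y² and gives linear equations (the radical axes):
-76.6 x − 10.8 y = 1775.12
16.8 x − 35.8 y = -1263.68
Solving the 2×2 system: x ≈ -26.4, y ≈ 22.9 km.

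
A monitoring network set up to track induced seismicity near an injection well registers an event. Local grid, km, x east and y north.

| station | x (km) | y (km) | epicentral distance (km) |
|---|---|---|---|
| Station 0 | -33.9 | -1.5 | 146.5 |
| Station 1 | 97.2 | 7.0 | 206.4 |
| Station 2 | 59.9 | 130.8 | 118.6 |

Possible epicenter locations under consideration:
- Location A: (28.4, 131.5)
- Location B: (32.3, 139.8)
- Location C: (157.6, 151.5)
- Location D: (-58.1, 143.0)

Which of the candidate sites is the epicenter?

For each candidate, compare |candidate − station| to the reported distance:
Location A: residuals Station 0 0.4, Station 1 64.2, Station 2 87.1 → max 87.1 km
Location B: residuals Station 0 9.5, Station 1 58.6, Station 2 89.6 → max 89.6 km
Location C: residuals Station 0 98.6, Station 1 49.8, Station 2 18.7 → max 98.6 km
Location D: residuals Station 0 0.0, Station 1 0.0, Station 2 0.0 → max 0.0 km
Only Location D has all residuals ≈ 0.

Location D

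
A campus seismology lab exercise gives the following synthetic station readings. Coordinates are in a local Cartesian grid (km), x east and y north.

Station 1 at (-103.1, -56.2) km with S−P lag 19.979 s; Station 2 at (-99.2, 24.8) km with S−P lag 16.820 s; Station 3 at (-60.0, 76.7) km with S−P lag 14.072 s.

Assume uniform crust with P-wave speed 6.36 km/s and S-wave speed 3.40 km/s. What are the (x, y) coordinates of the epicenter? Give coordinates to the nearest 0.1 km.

x ≈ 23.4 km, y ≈ 16.6 km

Distance from S−P lag: d = Δt · v_P v_S / (v_P − v_S) = Δt · (6.36·3.40)/(6.36−3.40) ≈ 7.3054·Δt.
So d_Station 1 = 145.95, d_Station 2 = 122.88, d_Station 3 = 102.80 km.
Circle about each station: (x + 103.1)² + (y + 56.2)² = 145.95²; (x + 99.2)² + (y − 24.8)² = 122.88²; (x + 60.0)² + (y − 76.7)² = 102.80².
Subtracting the Station 1 equation from the Station 2 and Station 3 equations removes the quadratic terms:
7.8 x + 162.0 y = 2869.54
86.2 x + 265.8 y = 6428.40
Solving the 2×2 system: x ≈ 23.4, y ≈ 16.6 km.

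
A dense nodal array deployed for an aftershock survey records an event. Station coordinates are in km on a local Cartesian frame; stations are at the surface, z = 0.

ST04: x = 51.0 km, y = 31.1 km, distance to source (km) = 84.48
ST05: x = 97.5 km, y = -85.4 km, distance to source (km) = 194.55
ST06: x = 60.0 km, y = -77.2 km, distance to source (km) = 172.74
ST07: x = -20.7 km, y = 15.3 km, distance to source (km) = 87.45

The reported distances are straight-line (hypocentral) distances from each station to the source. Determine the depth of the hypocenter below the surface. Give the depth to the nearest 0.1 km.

Each station gives a sphere (x−x_i)² + (y−y_i)² + z² = d_i² (stations at z=0).
Subtracting the ST04 sphere from ST05 and ST06: z² cancels, leaving linear equations in x and y:
93.0 x − 233.0 y = -17481.63
18.0 x − 216.6 y = -16710.61
Solving: x ≈ 6.712, y ≈ 77.707 km (keep extra digits for the depth step; rounded: 6.7, 77.7).
Then from the ST04 sphere: z² = 84.48² − (x − 51.0)² − (y − 31.1)² with x = 6.712, y = 77.707, so z ≈ 54.802 ≈ 54.8 km.

depth ≈ 54.8 km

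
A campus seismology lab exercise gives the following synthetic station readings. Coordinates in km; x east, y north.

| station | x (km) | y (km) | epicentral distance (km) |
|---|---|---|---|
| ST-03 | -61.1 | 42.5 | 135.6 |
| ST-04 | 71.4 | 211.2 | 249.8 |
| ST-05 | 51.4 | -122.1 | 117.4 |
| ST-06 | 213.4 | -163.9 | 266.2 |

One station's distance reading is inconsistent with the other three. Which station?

ST-03

Solve using three stations at a time. Using ST-04, ST-05, ST-06 (subtract circle equations pairwise → linear system) gives (x, y) ≈ (-13.0, -23.9).
Distances from that point to each station vs reported:
  ST-03: calculated 82.0 vs reported 135.6 → residual 53.6 km
  ST-04: calculated 249.8 vs reported 249.8 → residual 0.0 km
  ST-05: calculated 117.4 vs reported 117.4 → residual 0.0 km
  ST-06: calculated 266.2 vs reported 266.2 → residual 0.0 km
ST-04, ST-05, ST-06 are mutually consistent (residuals ≈ 0); ST-03 is off by 53.6 km.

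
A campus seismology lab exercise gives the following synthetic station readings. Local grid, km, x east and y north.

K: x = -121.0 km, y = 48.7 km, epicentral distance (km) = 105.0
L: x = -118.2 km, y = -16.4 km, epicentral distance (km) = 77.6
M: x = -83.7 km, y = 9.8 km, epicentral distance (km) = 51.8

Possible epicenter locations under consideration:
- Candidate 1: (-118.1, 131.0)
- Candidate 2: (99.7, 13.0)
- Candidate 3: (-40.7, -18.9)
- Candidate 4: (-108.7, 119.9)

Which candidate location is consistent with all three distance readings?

Candidate 3

For each candidate, compare |candidate − station| to the reported distance:
Candidate 1: residuals K 22.6, L 69.8, M 74.2 → max 74.2 km
Candidate 2: residuals K 118.6, L 142.3, M 131.6 → max 142.3 km
Candidate 3: residuals K 0.0, L 0.1, M 0.1 → max 0.1 km
Candidate 4: residuals K 32.7, L 59.0, M 61.1 → max 61.1 km
Only Candidate 3 has all residuals ≈ 0.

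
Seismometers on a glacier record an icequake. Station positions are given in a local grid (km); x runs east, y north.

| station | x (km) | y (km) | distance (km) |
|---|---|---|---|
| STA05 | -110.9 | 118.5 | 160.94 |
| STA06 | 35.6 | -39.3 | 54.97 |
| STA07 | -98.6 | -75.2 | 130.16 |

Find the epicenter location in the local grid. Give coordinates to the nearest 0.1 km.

3.6 km east, 5.4 km north

Circle about each station: (x + 110.9)² + (y − 118.5)² = 160.94²; (x − 35.6)² + (y + 39.3)² = 54.97²; (x + 98.6)² + (y + 75.2)² = 130.16².
Subtracting the STA05 equation from the STA06 and STA07 equations removes the quadratic terms:
293.0 x − 315.6 y = -649.23
24.6 x − 387.4 y = -2004.00
Solving the 2×2 system: x ≈ 3.6, y ≈ 5.4 km.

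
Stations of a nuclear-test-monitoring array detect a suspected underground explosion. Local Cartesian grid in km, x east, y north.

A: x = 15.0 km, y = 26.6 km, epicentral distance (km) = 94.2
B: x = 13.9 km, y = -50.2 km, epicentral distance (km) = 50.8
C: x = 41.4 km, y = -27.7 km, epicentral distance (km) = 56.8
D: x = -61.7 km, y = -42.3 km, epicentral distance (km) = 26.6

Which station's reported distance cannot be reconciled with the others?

Solve using three stations at a time. Using A, B, D (subtract circle equations pairwise → linear system) gives (x, y) ≈ (-36.9, -52.0).
Distances from that point to each station vs reported:
  A: calculated 94.2 vs reported 94.2 → residual 0.0 km
  B: calculated 50.8 vs reported 50.8 → residual 0.0 km
  C: calculated 82.0 vs reported 56.8 → residual 25.2 km
  D: calculated 26.6 vs reported 26.6 → residual 0.0 km
A, B, D are mutually consistent (residuals ≈ 0); C is off by 25.2 km.

C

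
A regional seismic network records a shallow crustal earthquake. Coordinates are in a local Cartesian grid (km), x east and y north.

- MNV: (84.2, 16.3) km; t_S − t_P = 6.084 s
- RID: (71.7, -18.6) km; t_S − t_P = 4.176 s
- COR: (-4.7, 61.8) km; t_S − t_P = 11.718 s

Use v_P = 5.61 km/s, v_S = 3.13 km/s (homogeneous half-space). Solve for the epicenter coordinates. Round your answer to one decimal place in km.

Distance from S−P lag: d = Δt · v_P v_S / (v_P − v_S) = Δt · (5.61·3.13)/(5.61−3.13) ≈ 7.0804·Δt.
So d_MNV = 43.08, d_RID = 29.57, d_COR = 82.97 km.
Circle about each station: (x − 84.2)² + (y − 16.3)² = 43.08²; (x − 71.7)² + (y + 18.6)² = 29.57²; (x + 4.7)² + (y − 61.8)² = 82.97².
Subtracting the MNV equation from the RID and COR equations removes the quadratic terms:
-25.0 x − 69.8 y = -886.98
-177.8 x + 91.0 y = -8542.13
Solving the 2×2 system: x ≈ 46.1, y ≈ -3.8 km.

x ≈ 46.1 km, y ≈ -3.8 km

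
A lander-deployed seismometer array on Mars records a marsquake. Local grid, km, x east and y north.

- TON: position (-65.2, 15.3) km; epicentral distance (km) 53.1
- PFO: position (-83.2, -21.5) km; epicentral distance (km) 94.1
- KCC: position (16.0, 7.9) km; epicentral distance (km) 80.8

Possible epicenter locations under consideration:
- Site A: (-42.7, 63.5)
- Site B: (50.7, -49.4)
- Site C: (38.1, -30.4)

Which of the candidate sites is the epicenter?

For each candidate, compare |candidate − station| to the reported distance:
Site A: residuals TON 0.1, PFO 0.1, KCC 0.1 → max 0.1 km
Site B: residuals TON 79.6, PFO 42.7, KCC 13.8 → max 79.6 km
Site C: residuals TON 59.9, PFO 27.5, KCC 36.6 → max 59.9 km
Only Site A has all residuals ≈ 0.

Site A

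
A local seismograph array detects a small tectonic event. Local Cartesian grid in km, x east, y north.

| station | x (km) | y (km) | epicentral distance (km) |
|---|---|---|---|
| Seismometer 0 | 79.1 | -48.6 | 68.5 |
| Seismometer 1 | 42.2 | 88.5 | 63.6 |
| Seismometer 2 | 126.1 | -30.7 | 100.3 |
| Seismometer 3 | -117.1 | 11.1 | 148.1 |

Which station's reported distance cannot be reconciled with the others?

Solve using three stations at a time. Using Seismometer 0, Seismometer 2, Seismometer 3 (subtract circle equations pairwise → linear system) gives (x, y) ≈ (30.5, -0.4).
Distances from that point to each station vs reported:
  Seismometer 0: calculated 68.5 vs reported 68.5 → residual 0.0 km
  Seismometer 1: calculated 89.6 vs reported 63.6 → residual 26.0 km
  Seismometer 2: calculated 100.3 vs reported 100.3 → residual 0.0 km
  Seismometer 3: calculated 148.1 vs reported 148.1 → residual 0.0 km
Seismometer 0, Seismometer 2, Seismometer 3 are mutually consistent (residuals ≈ 0); Seismometer 1 is off by 26.0 km.

Seismometer 1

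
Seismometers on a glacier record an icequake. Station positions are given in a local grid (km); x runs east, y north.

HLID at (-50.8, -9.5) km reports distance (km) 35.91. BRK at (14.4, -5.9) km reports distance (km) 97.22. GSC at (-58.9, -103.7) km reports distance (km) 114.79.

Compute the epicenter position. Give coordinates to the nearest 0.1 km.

Circle about each station: (x + 50.8)² + (y + 9.5)² = 35.91²; (x − 14.4)² + (y + 5.9)² = 97.22²; (x + 58.9)² + (y + 103.7)² = 114.79².
Subtracting the HLID equation from the BRK and GSC equations removes the quadratic terms:
130.4 x + 7.2 y = -10590.92
-16.2 x − 188.4 y = -335.21
Solving the 2×2 system: x ≈ -81.7, y ≈ 8.8 km.
Check against HLID (with the unrounded x, y): √((x + 50.8)²+(y + 9.5)²) = 35.92 ≈ 35.91 km. ✓

(-81.7, 8.8)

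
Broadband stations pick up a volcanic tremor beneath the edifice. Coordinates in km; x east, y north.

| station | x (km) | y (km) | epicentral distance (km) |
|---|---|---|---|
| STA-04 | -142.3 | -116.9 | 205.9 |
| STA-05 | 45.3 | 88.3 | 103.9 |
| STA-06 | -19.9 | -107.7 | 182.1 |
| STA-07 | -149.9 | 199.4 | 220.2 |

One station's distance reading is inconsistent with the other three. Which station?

Solve using three stations at a time. Using STA-04, STA-05, STA-06 (subtract circle equations pairwise → linear system) gives (x, y) ≈ (-57.1, 70.6).
Distances from that point to each station vs reported:
  STA-04: calculated 205.9 vs reported 205.9 → residual 0.0 km
  STA-05: calculated 103.9 vs reported 103.9 → residual 0.0 km
  STA-06: calculated 182.1 vs reported 182.1 → residual 0.0 km
  STA-07: calculated 158.8 vs reported 220.2 → residual 61.4 km
STA-04, STA-05, STA-06 are mutually consistent (residuals ≈ 0); STA-07 is off by 61.4 km.

STA-07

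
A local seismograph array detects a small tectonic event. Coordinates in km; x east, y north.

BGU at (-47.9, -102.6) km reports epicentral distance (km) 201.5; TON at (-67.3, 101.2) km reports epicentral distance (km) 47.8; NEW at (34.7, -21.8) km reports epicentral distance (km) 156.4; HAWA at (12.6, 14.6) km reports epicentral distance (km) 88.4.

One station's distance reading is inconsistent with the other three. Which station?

NEW

Solve using three stations at a time. Using BGU, TON, HAWA (subtract circle equations pairwise → linear system) gives (x, y) ≈ (-19.7, 96.9).
Distances from that point to each station vs reported:
  BGU: calculated 201.5 vs reported 201.5 → residual 0.0 km
  TON: calculated 47.8 vs reported 47.8 → residual 0.0 km
  NEW: calculated 130.6 vs reported 156.4 → residual 25.8 km
  HAWA: calculated 88.4 vs reported 88.4 → residual 0.0 km
BGU, TON, HAWA are mutually consistent (residuals ≈ 0); NEW is off by 25.8 km.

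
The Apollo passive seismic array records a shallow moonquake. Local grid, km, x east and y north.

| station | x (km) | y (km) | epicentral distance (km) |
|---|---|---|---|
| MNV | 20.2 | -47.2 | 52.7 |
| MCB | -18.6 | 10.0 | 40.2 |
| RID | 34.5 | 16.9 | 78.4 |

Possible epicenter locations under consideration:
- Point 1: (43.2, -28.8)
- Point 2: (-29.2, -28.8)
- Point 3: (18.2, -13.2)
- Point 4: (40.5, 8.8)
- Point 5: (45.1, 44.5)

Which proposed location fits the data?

For each candidate, compare |candidate − station| to the reported distance:
Point 1: residuals MNV 23.2, MCB 32.8, RID 31.9 → max 32.8 km
Point 2: residuals MNV 0.0, MCB 0.0, RID 0.0 → max 0.0 km
Point 3: residuals MNV 18.6, MCB 3.3, RID 44.2 → max 44.2 km
Point 4: residuals MNV 6.9, MCB 18.9, RID 68.3 → max 68.3 km
Point 5: residuals MNV 42.3, MCB 32.2, RID 48.8 → max 48.8 km
Only Point 2 has all residuals ≈ 0.

Point 2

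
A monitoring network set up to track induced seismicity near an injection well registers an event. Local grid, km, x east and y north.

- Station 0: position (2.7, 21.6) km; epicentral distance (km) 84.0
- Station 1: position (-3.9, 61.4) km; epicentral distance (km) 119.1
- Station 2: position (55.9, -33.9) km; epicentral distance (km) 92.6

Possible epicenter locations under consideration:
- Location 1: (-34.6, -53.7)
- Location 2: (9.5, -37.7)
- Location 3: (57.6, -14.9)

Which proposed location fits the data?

For each candidate, compare |candidate − station| to the reported distance:
Location 1: residuals Station 0 0.0, Station 1 0.0, Station 2 0.0 → max 0.0 km
Location 2: residuals Station 0 24.3, Station 1 19.1, Station 2 46.0 → max 46.0 km
Location 3: residuals Station 0 18.1, Station 1 21.1, Station 2 73.5 → max 73.5 km
Only Location 1 has all residuals ≈ 0.

Location 1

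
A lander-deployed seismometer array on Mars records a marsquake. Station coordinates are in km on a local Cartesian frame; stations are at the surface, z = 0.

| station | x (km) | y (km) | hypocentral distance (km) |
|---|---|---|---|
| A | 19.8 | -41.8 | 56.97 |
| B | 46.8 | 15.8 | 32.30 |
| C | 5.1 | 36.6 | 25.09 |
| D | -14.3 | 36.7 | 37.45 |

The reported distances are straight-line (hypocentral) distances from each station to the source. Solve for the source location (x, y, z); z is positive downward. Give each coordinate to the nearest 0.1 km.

x ≈ 15.2 km, y ≈ 14.6 km, depth ≈ 6.6 km

Each station gives a sphere (x−x_i)² + (y−y_i)² + z² = d_i² (stations at z=0).
Subtracting the A sphere from B and C: z² cancels, leaving linear equations in x and y:
54.0 x + 115.2 y = 2502.89
-29.4 x + 156.8 y = 1842.36
Solving: x ≈ 15.203, y ≈ 14.600 km (keep extra digits for the depth step; rounded: 15.2, 14.6).
Then from the A sphere: z² = 56.97² − (x − 19.8)² − (y + 41.8)² with x = 15.203, y = 14.600, so z ≈ 6.595 ≈ 6.6 km.
Check against D (with the unrounded solution): distance 37.45 ≈ 37.45 km. ✓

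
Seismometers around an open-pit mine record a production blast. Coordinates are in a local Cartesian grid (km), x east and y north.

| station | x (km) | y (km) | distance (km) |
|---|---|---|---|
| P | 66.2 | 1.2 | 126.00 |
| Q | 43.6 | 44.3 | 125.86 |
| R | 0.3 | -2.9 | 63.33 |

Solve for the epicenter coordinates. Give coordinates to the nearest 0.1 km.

Circle about each station: (x − 66.2)² + (y − 1.2)² = 126.00²; (x − 43.6)² + (y − 44.3)² = 125.86²; (x − 0.3)² + (y + 2.9)² = 63.33².
Subtracting pairs of circle equations eliminates x²+y² and gives linear equations (the radical axes):
-45.2 x + 86.2 y = -485.17
-131.8 x − 8.2 y = 7489.93
Solving the 2×2 system: x ≈ -54.7, y ≈ -34.3 km.

x ≈ -54.7 km, y ≈ -34.3 km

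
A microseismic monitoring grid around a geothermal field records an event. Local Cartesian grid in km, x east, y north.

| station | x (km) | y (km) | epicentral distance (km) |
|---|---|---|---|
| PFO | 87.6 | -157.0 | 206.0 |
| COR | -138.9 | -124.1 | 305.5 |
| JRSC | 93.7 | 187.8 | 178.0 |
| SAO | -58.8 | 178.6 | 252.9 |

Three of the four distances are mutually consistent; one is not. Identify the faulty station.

PFO

Solve using three stations at a time. Using COR, JRSC, SAO (subtract circle equations pairwise → linear system) gives (x, y) ≈ (133.5, 14.3).
Distances from that point to each station vs reported:
  PFO: calculated 177.3 vs reported 206.0 → residual 28.7 km
  COR: calculated 305.5 vs reported 305.5 → residual 0.0 km
  JRSC: calculated 178.0 vs reported 178.0 → residual 0.0 km
  SAO: calculated 252.9 vs reported 252.9 → residual 0.0 km
COR, JRSC, SAO are mutually consistent (residuals ≈ 0); PFO is off by 28.7 km.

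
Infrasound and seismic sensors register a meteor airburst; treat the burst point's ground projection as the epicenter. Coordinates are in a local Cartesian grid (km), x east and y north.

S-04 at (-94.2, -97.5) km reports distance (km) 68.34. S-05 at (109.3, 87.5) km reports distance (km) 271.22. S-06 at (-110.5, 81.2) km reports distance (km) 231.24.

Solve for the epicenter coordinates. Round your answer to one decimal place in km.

Circle about each station: (x + 94.2)² + (y + 97.5)² = 68.34²; (x − 109.3)² + (y − 87.5)² = 271.22²; (x + 110.5)² + (y − 81.2)² = 231.24².
Subtracting the S-04 equation from the S-05 and S-06 equations removes the quadratic terms:
407.0 x + 370.0 y = -67667.08
-32.6 x + 357.4 y = -48377.78
Solving the 2×2 system: x ≈ -39.9, y ≈ -139.0 km.
Check against S-04 (with the unrounded x, y): √((x + 94.2)²+(y + 97.5)²) = 68.35 ≈ 68.34 km. ✓

-39.9 km east, -139.0 km north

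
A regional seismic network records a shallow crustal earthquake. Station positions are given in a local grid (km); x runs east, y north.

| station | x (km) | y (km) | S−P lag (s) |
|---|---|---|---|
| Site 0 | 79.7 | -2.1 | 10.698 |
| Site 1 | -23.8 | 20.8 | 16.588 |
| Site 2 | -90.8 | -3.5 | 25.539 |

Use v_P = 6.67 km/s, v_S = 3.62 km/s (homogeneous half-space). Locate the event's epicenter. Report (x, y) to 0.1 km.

(92.6, 81.6)

Distance from S−P lag: d = Δt · v_P v_S / (v_P − v_S) = Δt · (6.67·3.62)/(6.67−3.62) ≈ 7.9165·Δt.
So d_Site 0 = 84.69, d_Site 1 = 131.32, d_Site 2 = 202.18 km.
Circle about each station: (x − 79.7)² + (y + 2.1)² = 84.69²; (x + 23.8)² + (y − 20.8)² = 131.32²; (x + 90.8)² + (y + 3.5)² = 202.18².
Subtracting pairs of circle equations eliminates x²+y² and gives linear equations (the radical axes):
-207.0 x + 45.8 y = -15429.97
-341.0 x − 2.8 y = -31803.97
Solving the 2×2 system: x ≈ 92.6, y ≈ 81.6 km.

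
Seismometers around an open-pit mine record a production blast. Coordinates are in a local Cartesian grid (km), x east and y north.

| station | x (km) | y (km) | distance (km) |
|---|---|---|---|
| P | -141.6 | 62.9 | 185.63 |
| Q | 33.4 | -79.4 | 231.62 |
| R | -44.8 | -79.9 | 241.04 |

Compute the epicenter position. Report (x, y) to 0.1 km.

21.3 km east, 151.9 km north

Circle about each station: (x + 141.6)² + (y − 62.9)² = 185.63²; (x − 33.4)² + (y + 79.4)² = 231.62²; (x + 44.8)² + (y + 79.9)² = 241.04².
Subtracting the P equation from the Q and R equations removes the quadratic terms:
350.0 x − 284.6 y = -35776.38
193.6 x − 285.6 y = -39257.70
Solving the 2×2 system: x ≈ 21.3, y ≈ 151.9 km.
Check against P (with the unrounded x, y): √((x + 141.6)²+(y − 62.9)²) = 185.61 ≈ 185.63 km. ✓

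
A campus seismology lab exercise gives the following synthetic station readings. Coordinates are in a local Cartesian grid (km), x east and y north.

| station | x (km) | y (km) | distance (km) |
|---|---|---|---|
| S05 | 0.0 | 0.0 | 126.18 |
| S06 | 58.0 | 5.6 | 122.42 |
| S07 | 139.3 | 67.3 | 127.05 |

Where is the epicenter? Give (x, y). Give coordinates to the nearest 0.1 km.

x ≈ 25.4 km, y ≈ 123.6 km

Circle about each station: x² + y² = 126.18²; (x − 58.0)² + (y − 5.6)² = 122.42²; (x − 139.3)² + (y − 67.3)² = 127.05².
Subtracting the S05 equation from the S06 and S07 equations removes the quadratic terms:
116.0 x + 11.2 y = 4330.10
278.6 x + 134.6 y = 23713.47
Solving the 2×2 system: x ≈ 25.4, y ≈ 123.6 km.
Check against S05 (with the unrounded x, y): √(x²+y²) = 126.20 ≈ 126.18 km. ✓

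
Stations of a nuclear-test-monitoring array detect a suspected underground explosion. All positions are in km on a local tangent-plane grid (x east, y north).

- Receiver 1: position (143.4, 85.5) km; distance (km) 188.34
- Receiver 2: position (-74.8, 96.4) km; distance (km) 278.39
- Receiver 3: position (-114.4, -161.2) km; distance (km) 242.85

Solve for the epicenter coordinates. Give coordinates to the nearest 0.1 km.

121.0 km east, -101.5 km north

Circle about each station: (x − 143.4)² + (y − 85.5)² = 188.34²; (x + 74.8)² + (y − 96.4)² = 278.39²; (x + 114.4)² + (y + 161.2)² = 242.85².
Subtracting pairs of circle equations eliminates x²+y² and gives linear equations (the radical axes):
-436.4 x + 21.8 y = -55014.85
-515.6 x − 493.4 y = -12305.18
Solving the 2×2 system: x ≈ 121.0, y ≈ -101.5 km.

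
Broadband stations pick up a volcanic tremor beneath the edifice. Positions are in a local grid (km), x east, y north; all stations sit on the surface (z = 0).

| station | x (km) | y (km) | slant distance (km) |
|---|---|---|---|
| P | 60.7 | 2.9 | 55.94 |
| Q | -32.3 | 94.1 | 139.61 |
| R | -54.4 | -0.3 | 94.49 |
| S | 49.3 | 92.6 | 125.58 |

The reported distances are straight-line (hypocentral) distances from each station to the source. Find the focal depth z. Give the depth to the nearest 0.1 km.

Each station gives a sphere (x−x_i)² + (y−y_i)² + z² = d_i² (stations at z=0).
Subtracting the P sphere from Q and R: z² cancels, leaving linear equations in x and y:
-186.0 x + 182.4 y = -10156.47
-230.2 x − 6.4 y = -6532.53
Solving: x ≈ 29.101, y ≈ -26.007 km (keep extra digits for the depth step; rounded: 29.1, -26.0).
Then from the P sphere: z² = 55.94² − (x − 60.7)² − (y − 2.9)² with x = 29.101, y = -26.007, so z ≈ 35.989 ≈ 36.0 km.

36.0 km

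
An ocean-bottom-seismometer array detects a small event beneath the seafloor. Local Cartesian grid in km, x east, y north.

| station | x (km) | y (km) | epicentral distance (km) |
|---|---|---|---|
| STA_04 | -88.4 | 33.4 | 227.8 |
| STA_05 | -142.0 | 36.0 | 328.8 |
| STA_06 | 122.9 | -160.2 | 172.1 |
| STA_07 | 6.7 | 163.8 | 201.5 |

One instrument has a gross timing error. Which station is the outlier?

STA_05

Solve using three stations at a time. Using STA_04, STA_06, STA_07 (subtract circle equations pairwise → linear system) gives (x, y) ≈ (138.3, 11.2).
Distances from that point to each station vs reported:
  STA_04: calculated 227.8 vs reported 227.8 → residual 0.0 km
  STA_05: calculated 281.4 vs reported 328.8 → residual 47.4 km
  STA_06: calculated 172.1 vs reported 172.1 → residual 0.0 km
  STA_07: calculated 201.5 vs reported 201.5 → residual 0.0 km
STA_04, STA_06, STA_07 are mutually consistent (residuals ≈ 0); STA_05 is off by 47.4 km.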